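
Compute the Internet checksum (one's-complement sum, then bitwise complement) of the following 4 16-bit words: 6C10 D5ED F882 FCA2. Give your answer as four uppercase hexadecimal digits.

One's-complement addition (fold any carry out of bit 15 back into bit 0):
  0x6C10 + 0xD5ED = 0x141FD → wrap carry → 0x41FE
  0x41FE + 0xF882 = 0x13A80 → wrap carry → 0x3A81
  0x3A81 + 0xFCA2 = 0x13723 → wrap carry → 0x3724
One's-complement sum = 0x3724.
Checksum = ~0x3724 & 0xFFFF = 0xC8DB.

C8DB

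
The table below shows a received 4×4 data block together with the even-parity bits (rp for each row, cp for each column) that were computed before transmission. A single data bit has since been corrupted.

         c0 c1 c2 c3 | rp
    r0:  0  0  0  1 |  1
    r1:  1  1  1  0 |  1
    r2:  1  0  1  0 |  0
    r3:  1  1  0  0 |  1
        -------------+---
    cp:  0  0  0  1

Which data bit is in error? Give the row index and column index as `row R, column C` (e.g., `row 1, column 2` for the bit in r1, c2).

row 3, column 0

Recompute each row's even parity and compare to rp:
  r0: data parity 1, sent rp 1 → ok
  r1: data parity 1, sent rp 1 → ok
  r2: data parity 0, sent rp 0 → ok
  r3: data parity 0, sent rp 1 → mismatch
Recompute each column's even parity and compare to cp:
  c0: data parity 1, sent cp 0 → mismatch
  c1: data parity 0, sent cp 0 → ok
  c2: data parity 0, sent cp 0 → ok
  c3: data parity 1, sent cp 1 → ok
Exactly one row (r3) and one column (c0) fail → the flipped bit is at their intersection.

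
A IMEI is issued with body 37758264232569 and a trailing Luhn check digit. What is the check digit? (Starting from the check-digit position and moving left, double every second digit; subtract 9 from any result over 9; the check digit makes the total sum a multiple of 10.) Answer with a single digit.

2

Partial digits right→left: 9 6 5 2 3 2 4 6 2 8 5 7 7 3
Double every second digit counting from the check-digit position (so the 1st, 3rd, 5th, ... of the partial from the right).
  doubled (with −9 where >9): 9 1 6 8 4 1 5 → sum 34
  kept as-is: 6 2 2 6 8 7 3 → sum 34
Total = 34 + 34 = 68.
Check digit = (10 − (68 mod 10)) mod 10 = 2.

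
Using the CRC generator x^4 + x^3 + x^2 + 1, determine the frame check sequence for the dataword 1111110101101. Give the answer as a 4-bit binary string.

Append 4 zeros: 11111101011010000. Divide by 11101 (XOR where the leading bit is 1):
  pos 0: 11111 XOR 11101 = 00010
  pos 3: 10101 XOR 11101 = 01000
  pos 4: 10000 XOR 11101 = 01101
  pos 5: 11011 XOR 11101 = 00110
  pos 7: 11010 XOR 11101 = 00111
  pos 9: 11110 XOR 11101 = 00011
  pos 12: 11000 XOR 11101 = 00101
Remainder (last 4 bits) = 0101. This is the CRC / FCS.

0101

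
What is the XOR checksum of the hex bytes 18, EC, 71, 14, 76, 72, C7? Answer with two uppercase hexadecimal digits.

52

XOR the bytes together:
  start with 0x18
  0x18 ⊕ 0xEC = 0xF4
  0xF4 ⊕ 0x71 = 0x85
  0x85 ⊕ 0x14 = 0x91
  0x91 ⊕ 0x76 = 0xE7
  0xE7 ⊕ 0x72 = 0x95
  0x95 ⊕ 0xC7 = 0x52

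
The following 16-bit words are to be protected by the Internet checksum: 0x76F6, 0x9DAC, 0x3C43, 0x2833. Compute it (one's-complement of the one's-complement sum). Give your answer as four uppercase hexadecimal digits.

One's-complement addition (fold any carry out of bit 15 back into bit 0):
  0x76F6 + 0x9DAC = 0x114A2 → wrap carry → 0x14A3
  0x14A3 + 0x3C43 = 0x050E6
  0x50E6 + 0x2833 = 0x07919
One's-complement sum = 0x7919.
Checksum = ~0x7919 & 0xFFFF = 0x86E6.

86E6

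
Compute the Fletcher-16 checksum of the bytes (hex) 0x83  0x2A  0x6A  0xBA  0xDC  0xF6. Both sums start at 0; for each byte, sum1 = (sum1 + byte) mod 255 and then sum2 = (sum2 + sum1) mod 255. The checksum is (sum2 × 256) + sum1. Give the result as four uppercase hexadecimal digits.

72A6

Running sums (mod 255):
  after byte 0 (0x83): sum1=131, sum2=131
  after byte 1 (0x2A): sum1=173, sum2=49
  after byte 2 (0x6A): sum1=24, sum2=73
  after byte 3 (0xBA): sum1=210, sum2=28
  after byte 4 (0xDC): sum1=175, sum2=203
  after byte 5 (0xF6): sum1=166, sum2=114
Checksum = sum2·256 + sum1 = 114·256 + 166 = 29350 = 0x72A6.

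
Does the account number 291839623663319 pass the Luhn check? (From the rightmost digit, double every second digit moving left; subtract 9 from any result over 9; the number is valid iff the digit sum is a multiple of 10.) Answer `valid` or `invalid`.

invalid

From the right, keep odd positions and double even positions (subtract 9 from any doubled value over 9):
  doubled (positions 2,4,...): 2 6 3 4 9 7 9 → sum 40
  kept (positions 1,3,...): 9 3 6 3 6 3 1 2 → sum 33
Total = 73.
73 mod 10 = 3, so the number is invalid.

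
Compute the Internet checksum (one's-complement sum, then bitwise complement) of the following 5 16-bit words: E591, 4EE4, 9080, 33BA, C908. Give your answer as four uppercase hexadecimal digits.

3E46

One's-complement addition (fold any carry out of bit 15 back into bit 0):
  0xE591 + 0x4EE4 = 0x13475 → wrap carry → 0x3476
  0x3476 + 0x9080 = 0x0C4F6
  0xC4F6 + 0x33BA = 0x0F8B0
  0xF8B0 + 0xC908 = 0x1C1B8 → wrap carry → 0xC1B9
One's-complement sum = 0xC1B9.
Checksum = ~0xC1B9 & 0xFFFF = 0x3E46.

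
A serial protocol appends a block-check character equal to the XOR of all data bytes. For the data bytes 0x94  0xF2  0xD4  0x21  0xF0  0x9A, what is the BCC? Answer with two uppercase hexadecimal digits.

XOR the bytes together:
  start with 0x94
  0x94 ⊕ 0xF2 = 0x66
  0x66 ⊕ 0xD4 = 0xB2
  0xB2 ⊕ 0x21 = 0x93
  0x93 ⊕ 0xF0 = 0x63
  0x63 ⊕ 0x9A = 0xF9

F9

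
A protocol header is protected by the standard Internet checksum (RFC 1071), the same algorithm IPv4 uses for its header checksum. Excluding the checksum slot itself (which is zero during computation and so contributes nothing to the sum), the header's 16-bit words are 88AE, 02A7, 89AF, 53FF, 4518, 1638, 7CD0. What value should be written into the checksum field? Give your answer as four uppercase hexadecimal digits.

BEDA

One's-complement addition (fold any carry out of bit 15 back into bit 0):
  0x88AE + 0x02A7 = 0x08B55
  0x8B55 + 0x89AF = 0x11504 → wrap carry → 0x1505
  0x1505 + 0x53FF = 0x06904
  0x6904 + 0x4518 = 0x0AE1C
  0xAE1C + 0x1638 = 0x0C454
  0xC454 + 0x7CD0 = 0x14124 → wrap carry → 0x4125
One's-complement sum = 0x4125.
Checksum = ~0x4125 & 0xFFFF = 0xBEDA.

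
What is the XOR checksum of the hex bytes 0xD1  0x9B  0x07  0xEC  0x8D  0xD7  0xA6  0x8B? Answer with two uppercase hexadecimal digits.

D6

XOR the bytes together:
  start with 0xD1
  0xD1 ⊕ 0x9B = 0x4A
  0x4A ⊕ 0x07 = 0x4D
  0x4D ⊕ 0xEC = 0xA1
  0xA1 ⊕ 0x8D = 0x2C
  0x2C ⊕ 0xD7 = 0xFB
  0xFB ⊕ 0xA6 = 0x5D
  0x5D ⊕ 0x8B = 0xD6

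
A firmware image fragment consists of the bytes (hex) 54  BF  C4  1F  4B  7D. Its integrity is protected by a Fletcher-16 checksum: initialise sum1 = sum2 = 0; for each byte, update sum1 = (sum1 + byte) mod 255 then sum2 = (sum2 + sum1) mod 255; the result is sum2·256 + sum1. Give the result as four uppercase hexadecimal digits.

3DC0

Running sums (mod 255):
  after byte 0 (54): sum1=84, sum2=84
  after byte 1 (BF): sum1=20, sum2=104
  after byte 2 (C4): sum1=216, sum2=65
  after byte 3 (1F): sum1=247, sum2=57
  after byte 4 (4B): sum1=67, sum2=124
  after byte 5 (7D): sum1=192, sum2=61
Checksum = sum2·256 + sum1 = 61·256 + 192 = 15808 = 0x3DC0.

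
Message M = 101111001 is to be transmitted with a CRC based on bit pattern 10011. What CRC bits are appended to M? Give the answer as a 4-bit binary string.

1111

Append 4 zeros: 1011110010000. Divide by 10011 (XOR where the leading bit is 1):
  pos 0: 10111 XOR 10011 = 00100
  pos 2: 10010 XOR 10011 = 00001
  pos 6: 10100 XOR 10011 = 00111
  pos 8: 11100 XOR 10011 = 01111
Remainder (last 4 bits) = 1111. This is the CRC / FCS.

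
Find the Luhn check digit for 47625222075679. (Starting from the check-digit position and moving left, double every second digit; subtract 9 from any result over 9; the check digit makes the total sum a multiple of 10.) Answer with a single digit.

Partial digits right→left: 9 7 6 5 7 0 2 2 2 5 2 6 7 4
Double every second digit counting from the check-digit position (so the 1st, 3rd, 5th, ... of the partial from the right).
  doubled (with −9 where >9): 9 3 5 4 4 4 5 → sum 34
  kept as-is: 7 5 0 2 5 6 4 → sum 29
Total = 34 + 29 = 63.
Check digit = (10 − (63 mod 10)) mod 10 = 7.

7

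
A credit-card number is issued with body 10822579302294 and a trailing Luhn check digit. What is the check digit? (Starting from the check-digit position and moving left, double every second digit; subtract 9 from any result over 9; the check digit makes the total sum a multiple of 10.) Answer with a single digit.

2

Partial digits right→left: 4 9 2 2 0 3 9 7 5 2 2 8 0 1
Double every second digit counting from the check-digit position (so the 1st, 3rd, 5th, ... of the partial from the right).
  doubled (with −9 where >9): 8 4 0 9 1 4 0 → sum 26
  kept as-is: 9 2 3 7 2 8 1 → sum 32
Total = 26 + 32 = 58.
Check digit = (10 − (58 mod 10)) mod 10 = 2.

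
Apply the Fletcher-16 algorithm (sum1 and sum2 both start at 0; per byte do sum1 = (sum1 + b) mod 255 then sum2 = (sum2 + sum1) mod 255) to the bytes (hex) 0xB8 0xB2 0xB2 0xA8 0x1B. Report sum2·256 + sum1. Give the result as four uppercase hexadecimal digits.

EAE1

Running sums (mod 255):
  after byte 0 (0xB8): sum1=184, sum2=184
  after byte 1 (0xB2): sum1=107, sum2=36
  after byte 2 (0xB2): sum1=30, sum2=66
  after byte 3 (0xA8): sum1=198, sum2=9
  after byte 4 (0x1B): sum1=225, sum2=234
Checksum = sum2·256 + sum1 = 234·256 + 225 = 60129 = 0xEAE1.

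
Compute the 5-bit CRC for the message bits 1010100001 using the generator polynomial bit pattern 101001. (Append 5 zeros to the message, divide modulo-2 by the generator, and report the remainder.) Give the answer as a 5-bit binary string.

Append 5 zeros: 101010000100000. Divide by 101001 (XOR where the leading bit is 1):
  pos 0: 101010 XOR 101001 = 000011
  pos 4: 110001 XOR 101001 = 011000
  pos 5: 110000 XOR 101001 = 011001
  pos 6: 110010 XOR 101001 = 011011
  pos 7: 110110 XOR 101001 = 011111
  pos 8: 111110 XOR 101001 = 010111
  pos 9: 101110 XOR 101001 = 000111
Remainder (last 5 bits) = 00111. This is the CRC / FCS.

00111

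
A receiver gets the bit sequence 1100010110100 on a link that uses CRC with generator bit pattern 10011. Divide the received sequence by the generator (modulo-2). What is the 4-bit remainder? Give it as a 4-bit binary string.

1011

Modulo-2 division of 1100010110100 by 10011:
  pos 0: 11000 XOR 10011 = 01011
  pos 1: 10111 XOR 10011 = 00100
  pos 3: 10001 XOR 10011 = 00010
  pos 6: 10101 XOR 10011 = 00110
  pos 8: 11000 XOR 10011 = 01011
Remainder = 1011 (nonzero — an error is detected).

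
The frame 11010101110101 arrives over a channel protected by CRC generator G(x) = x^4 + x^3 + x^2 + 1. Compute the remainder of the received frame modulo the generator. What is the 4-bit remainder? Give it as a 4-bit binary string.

Modulo-2 division of 11010101110101 by 11101:
  pos 0: 11010 XOR 11101 = 00111
  pos 2: 11110 XOR 11101 = 00011
  pos 5: 11111 XOR 11101 = 00010
  pos 8: 10010 XOR 11101 = 01111
  pos 9: 11111 XOR 11101 = 00010
Remainder = 0010 (nonzero — an error is detected).

0010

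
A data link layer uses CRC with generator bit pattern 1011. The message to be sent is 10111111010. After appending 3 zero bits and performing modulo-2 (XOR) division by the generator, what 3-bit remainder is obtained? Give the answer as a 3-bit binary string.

Append 3 zeros: 10111111010000. Divide by 1011 (XOR where the leading bit is 1):
  pos 0: 1011 XOR 1011 = 0000
  pos 4: 1111 XOR 1011 = 0100
  pos 5: 1000 XOR 1011 = 0011
  pos 7: 1110 XOR 1011 = 0101
  pos 8: 1010 XOR 1011 = 0001
Remainder (last 3 bits) = 100. This is the CRC / FCS.

100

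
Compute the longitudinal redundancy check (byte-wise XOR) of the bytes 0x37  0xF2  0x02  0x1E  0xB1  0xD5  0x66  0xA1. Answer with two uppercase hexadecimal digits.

XOR the bytes together:
  start with 0x37
  0x37 ⊕ 0xF2 = 0xC5
  0xC5 ⊕ 0x02 = 0xC7
  0xC7 ⊕ 0x1E = 0xD9
  0xD9 ⊕ 0xB1 = 0x68
  0x68 ⊕ 0xD5 = 0xBD
  0xBD ⊕ 0x66 = 0xDB
  0xDB ⊕ 0xA1 = 0x7A

7A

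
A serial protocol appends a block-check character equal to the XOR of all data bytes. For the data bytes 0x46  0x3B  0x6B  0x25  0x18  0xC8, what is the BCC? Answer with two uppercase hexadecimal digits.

XOR the bytes together:
  start with 0x46
  0x46 ⊕ 0x3B = 0x7D
  0x7D ⊕ 0x6B = 0x16
  0x16 ⊕ 0x25 = 0x33
  0x33 ⊕ 0x18 = 0x2B
  0x2B ⊕ 0xC8 = 0xE3

E3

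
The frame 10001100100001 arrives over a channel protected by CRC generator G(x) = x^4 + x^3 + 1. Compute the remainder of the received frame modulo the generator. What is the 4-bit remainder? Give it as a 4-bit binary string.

0111

Modulo-2 division of 10001100100001 by 11001:
  pos 0: 10001 XOR 11001 = 01000
  pos 1: 10001 XOR 11001 = 01000
  pos 2: 10000 XOR 11001 = 01001
  pos 3: 10010 XOR 11001 = 01011
  pos 4: 10111 XOR 11001 = 01110
  pos 5: 11100 XOR 11001 = 00101
  pos 7: 10100 XOR 11001 = 01101
  pos 8: 11010 XOR 11001 = 00011
Remainder = 0111 (nonzero — an error is detected).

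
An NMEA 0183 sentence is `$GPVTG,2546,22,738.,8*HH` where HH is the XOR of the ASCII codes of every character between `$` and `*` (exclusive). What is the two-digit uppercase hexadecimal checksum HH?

7D

XOR the ASCII codes of the payload characters:
  'G' = 0x47 → acc = 0x47
  'P' = 0x50 → acc = 0x17
  'V' = 0x56 → acc = 0x41
  'T' = 0x54 → acc = 0x15
  'G' = 0x47 → acc = 0x52
  ',' = 0x2C → acc = 0x7E
  '2' = 0x32 → acc = 0x4C
  '5' = 0x35 → acc = 0x79
  '4' = 0x34 → acc = 0x4D
  '6' = 0x36 → acc = 0x7B
  ',' = 0x2C → acc = 0x57
  '2' = 0x32 → acc = 0x65
  '2' = 0x32 → acc = 0x57
  ',' = 0x2C → acc = 0x7B
  '7' = 0x37 → acc = 0x4C
  '3' = 0x33 → acc = 0x7F
  '8' = 0x38 → acc = 0x47
  '.' = 0x2E → acc = 0x69
  ',' = 0x2C → acc = 0x45
  '8' = 0x38 → acc = 0x7D
Checksum = 0x7D.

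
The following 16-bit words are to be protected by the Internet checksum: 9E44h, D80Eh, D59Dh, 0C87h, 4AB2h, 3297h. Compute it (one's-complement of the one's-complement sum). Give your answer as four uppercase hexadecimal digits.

One's-complement addition (fold any carry out of bit 15 back into bit 0):
  0x9E44 + 0xD80E = 0x17652 → wrap carry → 0x7653
  0x7653 + 0xD59D = 0x14BF0 → wrap carry → 0x4BF1
  0x4BF1 + 0x0C87 = 0x05878
  0x5878 + 0x4AB2 = 0x0A32A
  0xA32A + 0x3297 = 0x0D5C1
One's-complement sum = 0xD5C1.
Checksum = ~0xD5C1 & 0xFFFF = 0x2A3E.

2A3E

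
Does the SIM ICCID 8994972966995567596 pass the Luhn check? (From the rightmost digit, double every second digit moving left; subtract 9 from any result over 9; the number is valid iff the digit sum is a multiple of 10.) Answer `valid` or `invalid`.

invalid

From the right, keep odd positions and double even positions (subtract 9 from any doubled value over 9):
  doubled (positions 2,4,...): 9 5 1 9 3 9 5 8 9 → sum 58
  kept (positions 1,3,...): 6 5 6 5 9 6 2 9 9 8 → sum 65
Total = 123.
123 mod 10 = 3, so the number is invalid.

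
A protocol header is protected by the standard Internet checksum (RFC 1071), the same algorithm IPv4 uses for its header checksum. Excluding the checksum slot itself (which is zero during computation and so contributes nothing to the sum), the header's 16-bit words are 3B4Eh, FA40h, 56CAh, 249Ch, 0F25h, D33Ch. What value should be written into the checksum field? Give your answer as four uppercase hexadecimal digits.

6CA8

One's-complement addition (fold any carry out of bit 15 back into bit 0):
  0x3B4E + 0xFA40 = 0x1358E → wrap carry → 0x358F
  0x358F + 0x56CA = 0x08C59
  0x8C59 + 0x249C = 0x0B0F5
  0xB0F5 + 0x0F25 = 0x0C01A
  0xC01A + 0xD33C = 0x19356 → wrap carry → 0x9357
One's-complement sum = 0x9357.
Checksum = ~0x9357 & 0xFFFF = 0x6CA8.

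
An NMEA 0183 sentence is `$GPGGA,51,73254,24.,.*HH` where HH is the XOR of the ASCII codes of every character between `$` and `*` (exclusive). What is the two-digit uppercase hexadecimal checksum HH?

XOR the ASCII codes of the payload characters:
  'G' = 0x47 → acc = 0x47
  'P' = 0x50 → acc = 0x17
  'G' = 0x47 → acc = 0x50
  'G' = 0x47 → acc = 0x17
  'A' = 0x41 → acc = 0x56
  ',' = 0x2C → acc = 0x7A
  '5' = 0x35 → acc = 0x4F
  '1' = 0x31 → acc = 0x7E
  ',' = 0x2C → acc = 0x52
  '7' = 0x37 → acc = 0x65
  '3' = 0x33 → acc = 0x56
  '2' = 0x32 → acc = 0x64
  '5' = 0x35 → acc = 0x51
  '4' = 0x34 → acc = 0x65
  ',' = 0x2C → acc = 0x49
  '2' = 0x32 → acc = 0x7B
  '4' = 0x34 → acc = 0x4F
  '.' = 0x2E → acc = 0x61
  ',' = 0x2C → acc = 0x4D
  '.' = 0x2E → acc = 0x63
Checksum = 0x63.

63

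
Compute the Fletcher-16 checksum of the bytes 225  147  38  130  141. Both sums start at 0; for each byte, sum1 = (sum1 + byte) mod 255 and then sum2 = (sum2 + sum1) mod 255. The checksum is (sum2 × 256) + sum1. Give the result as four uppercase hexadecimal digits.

Running sums (mod 255):
  after byte 0 (225): sum1=225, sum2=225
  after byte 1 (147): sum1=117, sum2=87
  after byte 2 (38): sum1=155, sum2=242
  after byte 3 (130): sum1=30, sum2=17
  after byte 4 (141): sum1=171, sum2=188
Checksum = sum2·256 + sum1 = 188·256 + 171 = 48299 = 0xBCAB.

BCAB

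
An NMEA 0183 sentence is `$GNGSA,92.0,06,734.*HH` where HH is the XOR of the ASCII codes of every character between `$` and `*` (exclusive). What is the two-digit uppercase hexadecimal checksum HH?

7D

XOR the ASCII codes of the payload characters:
  'G' = 0x47 → acc = 0x47
  'N' = 0x4E → acc = 0x09
  'G' = 0x47 → acc = 0x4E
  'S' = 0x53 → acc = 0x1D
  'A' = 0x41 → acc = 0x5C
  ',' = 0x2C → acc = 0x70
  '9' = 0x39 → acc = 0x49
  '2' = 0x32 → acc = 0x7B
  '.' = 0x2E → acc = 0x55
  '0' = 0x30 → acc = 0x65
  ',' = 0x2C → acc = 0x49
  '0' = 0x30 → acc = 0x79
  '6' = 0x36 → acc = 0x4F
  ',' = 0x2C → acc = 0x63
  '7' = 0x37 → acc = 0x54
  '3' = 0x33 → acc = 0x67
  '4' = 0x34 → acc = 0x53
  '.' = 0x2E → acc = 0x7D
Checksum = 0x7D.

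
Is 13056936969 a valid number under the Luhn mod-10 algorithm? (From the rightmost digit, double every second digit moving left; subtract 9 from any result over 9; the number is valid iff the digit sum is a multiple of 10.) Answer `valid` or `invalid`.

valid

From the right, keep odd positions and double even positions (subtract 9 from any doubled value over 9):
  doubled (positions 2,4,...): 3 3 9 1 6 → sum 22
  kept (positions 1,3,...): 9 9 3 6 0 1 → sum 28
Total = 50.
50 mod 10 = 0, so the number is valid.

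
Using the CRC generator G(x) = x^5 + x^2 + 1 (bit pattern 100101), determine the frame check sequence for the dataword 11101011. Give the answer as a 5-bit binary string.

11010

Append 5 zeros: 1110101100000. Divide by 100101 (XOR where the leading bit is 1):
  pos 0: 111010 XOR 100101 = 011111
  pos 1: 111111 XOR 100101 = 011010
  pos 2: 110101 XOR 100101 = 010000
  pos 3: 100000 XOR 100101 = 000101
  pos 6: 101000 XOR 100101 = 001101
Remainder (last 5 bits) = 11010. This is the CRC / FCS.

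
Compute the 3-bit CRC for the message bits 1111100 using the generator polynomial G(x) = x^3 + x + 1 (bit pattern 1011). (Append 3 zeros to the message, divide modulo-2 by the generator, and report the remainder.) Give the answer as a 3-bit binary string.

101

Append 3 zeros: 1111100000. Divide by 1011 (XOR where the leading bit is 1):
  pos 0: 1111 XOR 1011 = 0100
  pos 1: 1001 XOR 1011 = 0010
  pos 3: 1000 XOR 1011 = 0011
  pos 5: 1100 XOR 1011 = 0111
  pos 6: 1110 XOR 1011 = 0101
Remainder (last 3 bits) = 101. This is the CRC / FCS.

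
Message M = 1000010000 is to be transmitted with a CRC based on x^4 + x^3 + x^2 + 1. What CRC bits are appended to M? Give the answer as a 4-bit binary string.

1100

Append 4 zeros: 10000100000000. Divide by 11101 (XOR where the leading bit is 1):
  pos 0: 10000 XOR 11101 = 01101
  pos 1: 11011 XOR 11101 = 00110
  pos 3: 11000 XOR 11101 = 00101
  pos 5: 10100 XOR 11101 = 01001
  pos 6: 10010 XOR 11101 = 01111
  pos 7: 11110 XOR 11101 = 00011
Remainder (last 4 bits) = 1100. This is the CRC / FCS.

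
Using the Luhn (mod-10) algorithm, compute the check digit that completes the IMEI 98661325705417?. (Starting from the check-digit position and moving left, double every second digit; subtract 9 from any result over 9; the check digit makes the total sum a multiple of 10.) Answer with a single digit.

Partial digits right→left: 7 1 4 5 0 7 5 2 3 1 6 6 8 9
Double every second digit counting from the check-digit position (so the 1st, 3rd, 5th, ... of the partial from the right).
  doubled (with −9 where >9): 5 8 0 1 6 3 7 → sum 30
  kept as-is: 1 5 7 2 1 6 9 → sum 31
Total = 30 + 31 = 61.
Check digit = (10 − (61 mod 10)) mod 10 = 9.

9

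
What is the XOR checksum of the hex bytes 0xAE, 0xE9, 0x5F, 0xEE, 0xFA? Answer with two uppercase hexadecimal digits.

XOR the bytes together:
  start with 0xAE
  0xAE ⊕ 0xE9 = 0x47
  0x47 ⊕ 0x5F = 0x18
  0x18 ⊕ 0xEE = 0xF6
  0xF6 ⊕ 0xFA = 0x0C

0C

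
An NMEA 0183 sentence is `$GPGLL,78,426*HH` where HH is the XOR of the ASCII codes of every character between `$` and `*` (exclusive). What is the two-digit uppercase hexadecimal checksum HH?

6F

XOR the ASCII codes of the payload characters:
  'G' = 0x47 → acc = 0x47
  'P' = 0x50 → acc = 0x17
  'G' = 0x47 → acc = 0x50
  'L' = 0x4C → acc = 0x1C
  'L' = 0x4C → acc = 0x50
  ',' = 0x2C → acc = 0x7C
  '7' = 0x37 → acc = 0x4B
  '8' = 0x38 → acc = 0x73
  ',' = 0x2C → acc = 0x5F
  '4' = 0x34 → acc = 0x6B
  '2' = 0x32 → acc = 0x59
  '6' = 0x36 → acc = 0x6F
Checksum = 0x6F.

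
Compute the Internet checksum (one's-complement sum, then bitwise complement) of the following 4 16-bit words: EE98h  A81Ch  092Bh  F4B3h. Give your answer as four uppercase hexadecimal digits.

6B6B

One's-complement addition (fold any carry out of bit 15 back into bit 0):
  0xEE98 + 0xA81C = 0x196B4 → wrap carry → 0x96B5
  0x96B5 + 0x092B = 0x09FE0
  0x9FE0 + 0xF4B3 = 0x19493 → wrap carry → 0x9494
One's-complement sum = 0x9494.
Checksum = ~0x9494 & 0xFFFF = 0x6B6B.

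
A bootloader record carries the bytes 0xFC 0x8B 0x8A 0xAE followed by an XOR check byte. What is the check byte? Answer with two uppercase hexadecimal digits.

53

XOR the bytes together:
  start with 0xFC
  0xFC ⊕ 0x8B = 0x77
  0x77 ⊕ 0x8A = 0xFD
  0xFD ⊕ 0xAE = 0x53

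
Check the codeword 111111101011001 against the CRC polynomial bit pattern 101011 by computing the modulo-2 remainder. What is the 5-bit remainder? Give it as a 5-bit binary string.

10011

Modulo-2 division of 111111101011001 by 101011:
  pos 0: 111111 XOR 101011 = 010100
  pos 1: 101001 XOR 101011 = 000010
  pos 5: 100101 XOR 101011 = 001110
  pos 7: 111010 XOR 101011 = 010001
  pos 8: 100010 XOR 101011 = 001001
Remainder = 10011 (nonzero — an error is detected).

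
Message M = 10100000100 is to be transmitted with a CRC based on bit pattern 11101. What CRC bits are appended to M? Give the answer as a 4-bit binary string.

1000

Append 4 zeros: 101000001000000. Divide by 11101 (XOR where the leading bit is 1):
  pos 0: 10100 XOR 11101 = 01001
  pos 1: 10010 XOR 11101 = 01111
  pos 2: 11110 XOR 11101 = 00011
  pos 5: 11010 XOR 11101 = 00111
  pos 7: 11100 XOR 11101 = 00001
Remainder (last 4 bits) = 1000. This is the CRC / FCS.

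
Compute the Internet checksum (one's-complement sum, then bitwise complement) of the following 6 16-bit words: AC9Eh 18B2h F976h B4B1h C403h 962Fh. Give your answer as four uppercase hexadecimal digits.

3253

One's-complement addition (fold any carry out of bit 15 back into bit 0):
  0xAC9E + 0x18B2 = 0x0C550
  0xC550 + 0xF976 = 0x1BEC6 → wrap carry → 0xBEC7
  0xBEC7 + 0xB4B1 = 0x17378 → wrap carry → 0x7379
  0x7379 + 0xC403 = 0x1377C → wrap carry → 0x377D
  0x377D + 0x962F = 0x0CDAC
One's-complement sum = 0xCDAC.
Checksum = ~0xCDAC & 0xFFFF = 0x3253.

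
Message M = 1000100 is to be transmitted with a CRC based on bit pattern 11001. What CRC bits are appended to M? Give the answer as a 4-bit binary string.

Append 4 zeros: 10001000000. Divide by 11001 (XOR where the leading bit is 1):
  pos 0: 10001 XOR 11001 = 01000
  pos 1: 10000 XOR 11001 = 01001
  pos 2: 10010 XOR 11001 = 01011
  pos 3: 10110 XOR 11001 = 01111
  pos 4: 11110 XOR 11001 = 00111
  pos 6: 11100 XOR 11001 = 00101
Remainder (last 4 bits) = 0101. This is the CRC / FCS.

0101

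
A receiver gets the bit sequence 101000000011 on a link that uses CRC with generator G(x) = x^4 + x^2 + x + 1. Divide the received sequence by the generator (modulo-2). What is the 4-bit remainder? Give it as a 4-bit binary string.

0000

Modulo-2 division of 101000000011 by 10111:
  pos 0: 10100 XOR 10111 = 00011
  pos 3: 11000 XOR 10111 = 01111
  pos 4: 11110 XOR 10111 = 01001
  pos 5: 10010 XOR 10111 = 00101
  pos 7: 10111 XOR 10111 = 00000
Remainder = 0000 (zero — the frame passes the CRC check).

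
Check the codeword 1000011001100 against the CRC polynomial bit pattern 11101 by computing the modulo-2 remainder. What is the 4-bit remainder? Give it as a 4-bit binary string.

Modulo-2 division of 1000011001100 by 11101:
  pos 0: 10000 XOR 11101 = 01101
  pos 1: 11011 XOR 11101 = 00110
  pos 3: 11010 XOR 11101 = 00111
  pos 5: 11101 XOR 11101 = 00000
Remainder = 0100 (nonzero — an error is detected).

0100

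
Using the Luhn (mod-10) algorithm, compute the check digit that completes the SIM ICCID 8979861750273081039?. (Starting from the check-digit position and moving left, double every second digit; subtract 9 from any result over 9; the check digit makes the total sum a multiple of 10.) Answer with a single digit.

0

Partial digits right→left: 9 3 0 1 8 0 3 7 2 0 5 7 1 6 8 9 7 9 8
Double every second digit counting from the check-digit position (so the 1st, 3rd, 5th, ... of the partial from the right).
  doubled (with −9 where >9): 9 0 7 6 4 1 2 7 5 7 → sum 48
  kept as-is: 3 1 0 7 0 7 6 9 9 → sum 42
Total = 48 + 42 = 90.
Check digit = (10 − (90 mod 10)) mod 10 = 0.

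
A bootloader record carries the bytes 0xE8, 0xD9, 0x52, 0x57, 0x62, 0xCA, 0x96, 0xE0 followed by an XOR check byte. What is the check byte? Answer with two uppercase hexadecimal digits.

XOR the bytes together:
  start with 0xE8
  0xE8 ⊕ 0xD9 = 0x31
  0x31 ⊕ 0x52 = 0x63
  0x63 ⊕ 0x57 = 0x34
  0x34 ⊕ 0x62 = 0x56
  0x56 ⊕ 0xCA = 0x9C
  0x9C ⊕ 0x96 = 0x0A
  0x0A ⊕ 0xE0 = 0xEA

EA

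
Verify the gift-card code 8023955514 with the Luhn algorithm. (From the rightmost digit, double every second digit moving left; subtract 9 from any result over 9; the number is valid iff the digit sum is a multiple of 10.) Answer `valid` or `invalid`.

valid

From the right, keep odd positions and double even positions (subtract 9 from any doubled value over 9):
  doubled (positions 2,4,...): 2 1 9 4 7 → sum 23
  kept (positions 1,3,...): 4 5 5 3 0 → sum 17
Total = 40.
40 mod 10 = 0, so the number is valid.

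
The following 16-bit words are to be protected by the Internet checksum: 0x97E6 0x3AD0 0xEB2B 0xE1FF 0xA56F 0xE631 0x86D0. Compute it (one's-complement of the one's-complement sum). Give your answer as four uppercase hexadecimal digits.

4DAB

One's-complement addition (fold any carry out of bit 15 back into bit 0):
  0x97E6 + 0x3AD0 = 0x0D2B6
  0xD2B6 + 0xEB2B = 0x1BDE1 → wrap carry → 0xBDE2
  0xBDE2 + 0xE1FF = 0x19FE1 → wrap carry → 0x9FE2
  0x9FE2 + 0xA56F = 0x14551 → wrap carry → 0x4552
  0x4552 + 0xE631 = 0x12B83 → wrap carry → 0x2B84
  0x2B84 + 0x86D0 = 0x0B254
One's-complement sum = 0xB254.
Checksum = ~0xB254 & 0xFFFF = 0x4DAB.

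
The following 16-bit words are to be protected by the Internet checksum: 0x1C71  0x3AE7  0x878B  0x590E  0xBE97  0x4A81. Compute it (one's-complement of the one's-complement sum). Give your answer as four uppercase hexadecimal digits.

One's-complement addition (fold any carry out of bit 15 back into bit 0):
  0x1C71 + 0x3AE7 = 0x05758
  0x5758 + 0x878B = 0x0DEE3
  0xDEE3 + 0x590E = 0x137F1 → wrap carry → 0x37F2
  0x37F2 + 0xBE97 = 0x0F689
  0xF689 + 0x4A81 = 0x1410A → wrap carry → 0x410B
One's-complement sum = 0x410B.
Checksum = ~0x410B & 0xFFFF = 0xBEF4.

BEF4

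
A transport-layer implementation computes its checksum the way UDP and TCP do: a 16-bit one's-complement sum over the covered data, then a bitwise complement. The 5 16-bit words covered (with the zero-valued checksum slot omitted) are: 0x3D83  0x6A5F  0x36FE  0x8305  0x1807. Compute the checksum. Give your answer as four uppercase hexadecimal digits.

One's-complement addition (fold any carry out of bit 15 back into bit 0):
  0x3D83 + 0x6A5F = 0x0A7E2
  0xA7E2 + 0x36FE = 0x0DEE0
  0xDEE0 + 0x8305 = 0x161E5 → wrap carry → 0x61E6
  0x61E6 + 0x1807 = 0x079ED
One's-complement sum = 0x79ED.
Checksum = ~0x79ED & 0xFFFF = 0x8612.

8612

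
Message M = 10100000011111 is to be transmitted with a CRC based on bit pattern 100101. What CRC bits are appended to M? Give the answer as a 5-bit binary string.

10100

Append 5 zeros: 1010000001111100000. Divide by 100101 (XOR where the leading bit is 1):
  pos 0: 101000 XOR 100101 = 001101
  pos 2: 110100 XOR 100101 = 010001
  pos 3: 100010 XOR 100101 = 000111
  pos 6: 111111 XOR 100101 = 011010
  pos 7: 110101 XOR 100101 = 010000
  pos 8: 100001 XOR 100101 = 000100
  pos 11: 100000 XOR 100101 = 000101
Remainder (last 5 bits) = 10100. This is the CRC / FCS.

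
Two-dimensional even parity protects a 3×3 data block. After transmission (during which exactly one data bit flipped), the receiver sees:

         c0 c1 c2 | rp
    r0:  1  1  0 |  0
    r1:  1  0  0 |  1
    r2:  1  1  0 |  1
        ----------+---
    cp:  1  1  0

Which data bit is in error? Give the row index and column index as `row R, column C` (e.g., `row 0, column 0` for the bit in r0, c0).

row 2, column 1

Recompute each row's even parity and compare to rp:
  r0: data parity 0, sent rp 0 → ok
  r1: data parity 1, sent rp 1 → ok
  r2: data parity 0, sent rp 1 → mismatch
Recompute each column's even parity and compare to cp:
  c0: data parity 1, sent cp 1 → ok
  c1: data parity 0, sent cp 1 → mismatch
  c2: data parity 0, sent cp 0 → ok
Exactly one row (r2) and one column (c1) fail → the flipped bit is at their intersection.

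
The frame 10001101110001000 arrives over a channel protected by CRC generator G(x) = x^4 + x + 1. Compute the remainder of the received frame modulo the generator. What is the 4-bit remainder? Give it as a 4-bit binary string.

Modulo-2 division of 10001101110001000 by 10011:
  pos 0: 10001 XOR 10011 = 00010
  pos 3: 10101 XOR 10011 = 00110
  pos 5: 11011 XOR 10011 = 01000
  pos 6: 10000 XOR 10011 = 00011
  pos 9: 11001 XOR 10011 = 01010
  pos 10: 10100 XOR 10011 = 00111
  pos 12: 11100 XOR 10011 = 01111
Remainder = 1111 (nonzero — an error is detected).

1111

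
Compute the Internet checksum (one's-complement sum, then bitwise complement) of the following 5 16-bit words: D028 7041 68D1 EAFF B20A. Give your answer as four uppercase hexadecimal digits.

One's-complement addition (fold any carry out of bit 15 back into bit 0):
  0xD028 + 0x7041 = 0x14069 → wrap carry → 0x406A
  0x406A + 0x68D1 = 0x0A93B
  0xA93B + 0xEAFF = 0x1943A → wrap carry → 0x943B
  0x943B + 0xB20A = 0x14645 → wrap carry → 0x4646
One's-complement sum = 0x4646.
Checksum = ~0x4646 & 0xFFFF = 0xB9B9.

B9B9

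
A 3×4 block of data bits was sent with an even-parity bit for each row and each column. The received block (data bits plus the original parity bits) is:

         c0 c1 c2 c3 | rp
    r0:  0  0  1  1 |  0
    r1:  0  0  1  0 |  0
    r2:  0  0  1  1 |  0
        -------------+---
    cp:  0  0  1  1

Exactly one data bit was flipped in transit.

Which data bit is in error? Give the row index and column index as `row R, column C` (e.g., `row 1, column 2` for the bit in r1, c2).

Recompute each row's even parity and compare to rp:
  r0: data parity 0, sent rp 0 → ok
  r1: data parity 1, sent rp 0 → mismatch
  r2: data parity 0, sent rp 0 → ok
Recompute each column's even parity and compare to cp:
  c0: data parity 0, sent cp 0 → ok
  c1: data parity 0, sent cp 0 → ok
  c2: data parity 1, sent cp 1 → ok
  c3: data parity 0, sent cp 1 → mismatch
Exactly one row (r1) and one column (c3) fail → the flipped bit is at their intersection.

row 1, column 3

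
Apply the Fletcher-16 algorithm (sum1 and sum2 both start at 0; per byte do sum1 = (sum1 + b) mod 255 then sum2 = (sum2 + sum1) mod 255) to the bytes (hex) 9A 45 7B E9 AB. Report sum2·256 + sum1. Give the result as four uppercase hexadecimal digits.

0CF0

Running sums (mod 255):
  after byte 0 (9A): sum1=154, sum2=154
  after byte 1 (45): sum1=223, sum2=122
  after byte 2 (7B): sum1=91, sum2=213
  after byte 3 (E9): sum1=69, sum2=27
  after byte 4 (AB): sum1=240, sum2=12
Checksum = sum2·256 + sum1 = 12·256 + 240 = 3312 = 0x0CF0.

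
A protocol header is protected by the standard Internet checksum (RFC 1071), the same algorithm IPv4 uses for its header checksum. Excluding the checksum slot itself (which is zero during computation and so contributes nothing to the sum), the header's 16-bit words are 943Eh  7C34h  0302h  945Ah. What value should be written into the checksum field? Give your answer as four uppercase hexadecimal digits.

5830

One's-complement addition (fold any carry out of bit 15 back into bit 0):
  0x943E + 0x7C34 = 0x11072 → wrap carry → 0x1073
  0x1073 + 0x0302 = 0x01375
  0x1375 + 0x945A = 0x0A7CF
One's-complement sum = 0xA7CF.
Checksum = ~0xA7CF & 0xFFFF = 0x5830.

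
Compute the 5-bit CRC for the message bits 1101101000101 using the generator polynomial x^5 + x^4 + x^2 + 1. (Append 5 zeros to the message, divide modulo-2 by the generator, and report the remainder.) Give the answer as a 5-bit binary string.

00001

Append 5 zeros: 110110100010100000. Divide by 110101 (XOR where the leading bit is 1):
  pos 0: 110110 XOR 110101 = 000011
  pos 4: 111000 XOR 110101 = 001101
  pos 6: 110110 XOR 110101 = 000011
  pos 10: 111000 XOR 110101 = 001101
  pos 12: 110100 XOR 110101 = 000001
Remainder (last 5 bits) = 00001. This is the CRC / FCS.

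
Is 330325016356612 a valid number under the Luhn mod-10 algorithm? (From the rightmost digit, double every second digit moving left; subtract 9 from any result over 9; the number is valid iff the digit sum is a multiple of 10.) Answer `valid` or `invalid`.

From the right, keep odd positions and double even positions (subtract 9 from any doubled value over 9):
  doubled (positions 2,4,...): 2 3 6 2 1 6 6 → sum 26
  kept (positions 1,3,...): 2 6 5 6 0 2 0 3 → sum 24
Total = 50.
50 mod 10 = 0, so the number is valid.

valid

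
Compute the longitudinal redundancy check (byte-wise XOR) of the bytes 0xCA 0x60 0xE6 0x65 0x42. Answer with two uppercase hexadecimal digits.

6B

XOR the bytes together:
  start with 0xCA
  0xCA ⊕ 0x60 = 0xAA
  0xAA ⊕ 0xE6 = 0x4C
  0x4C ⊕ 0x65 = 0x29
  0x29 ⊕ 0x42 = 0x6B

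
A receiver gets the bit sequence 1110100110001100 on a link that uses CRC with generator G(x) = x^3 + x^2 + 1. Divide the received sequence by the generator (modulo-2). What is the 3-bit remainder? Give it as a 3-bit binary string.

000

Modulo-2 division of 1110100110001100 by 1101:
  pos 0: 1110 XOR 1101 = 0011
  pos 2: 1110 XOR 1101 = 0011
  pos 4: 1101 XOR 1101 = 0000
  pos 8: 1000 XOR 1101 = 0101
  pos 9: 1011 XOR 1101 = 0110
  pos 10: 1101 XOR 1101 = 0000
Remainder = 000 (zero — the frame passes the CRC check).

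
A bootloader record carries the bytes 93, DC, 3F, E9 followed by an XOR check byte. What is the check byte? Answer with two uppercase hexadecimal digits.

XOR the bytes together:
  start with 0x93
  0x93 ⊕ 0xDC = 0x4F
  0x4F ⊕ 0x3F = 0x70
  0x70 ⊕ 0xE9 = 0x99

99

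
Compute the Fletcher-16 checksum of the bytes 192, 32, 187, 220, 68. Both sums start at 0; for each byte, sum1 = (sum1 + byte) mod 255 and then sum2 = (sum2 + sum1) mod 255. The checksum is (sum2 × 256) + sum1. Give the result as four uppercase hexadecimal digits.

75BD

Running sums (mod 255):
  after byte 0 (192): sum1=192, sum2=192
  after byte 1 (32): sum1=224, sum2=161
  after byte 2 (187): sum1=156, sum2=62
  after byte 3 (220): sum1=121, sum2=183
  after byte 4 (68): sum1=189, sum2=117
Checksum = sum2·256 + sum1 = 117·256 + 189 = 30141 = 0x75BD.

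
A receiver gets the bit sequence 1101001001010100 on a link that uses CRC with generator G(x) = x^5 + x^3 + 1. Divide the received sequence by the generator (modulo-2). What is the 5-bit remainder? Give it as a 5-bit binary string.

00000

Modulo-2 division of 1101001001010100 by 101001:
  pos 0: 110100 XOR 101001 = 011101
  pos 1: 111011 XOR 101001 = 010010
  pos 2: 100100 XOR 101001 = 001101
  pos 4: 110101 XOR 101001 = 011100
  pos 5: 111000 XOR 101001 = 010001
  pos 6: 100011 XOR 101001 = 001010
  pos 8: 101001 XOR 101001 = 000000
Remainder = 00000 (zero — the frame passes the CRC check).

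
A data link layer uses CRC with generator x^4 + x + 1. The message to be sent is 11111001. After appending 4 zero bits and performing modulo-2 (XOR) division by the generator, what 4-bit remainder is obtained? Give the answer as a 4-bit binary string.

1110

Append 4 zeros: 111110010000. Divide by 10011 (XOR where the leading bit is 1):
  pos 0: 11111 XOR 10011 = 01100
  pos 1: 11000 XOR 10011 = 01011
  pos 2: 10110 XOR 10011 = 00101
  pos 4: 10110 XOR 10011 = 00101
  pos 6: 10100 XOR 10011 = 00111
Remainder (last 4 bits) = 1110. This is the CRC / FCS.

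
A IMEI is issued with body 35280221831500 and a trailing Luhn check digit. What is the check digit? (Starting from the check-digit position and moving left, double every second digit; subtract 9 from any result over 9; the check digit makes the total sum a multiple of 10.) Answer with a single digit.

Partial digits right→left: 0 0 5 1 3 8 1 2 2 0 8 2 5 3
Double every second digit counting from the check-digit position (so the 1st, 3rd, 5th, ... of the partial from the right).
  doubled (with −9 where >9): 0 1 6 2 4 7 1 → sum 21
  kept as-is: 0 1 8 2 0 2 3 → sum 16
Total = 21 + 16 = 37.
Check digit = (10 − (37 mod 10)) mod 10 = 3.

3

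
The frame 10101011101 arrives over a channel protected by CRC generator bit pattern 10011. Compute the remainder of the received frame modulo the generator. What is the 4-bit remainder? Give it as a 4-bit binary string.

Modulo-2 division of 10101011101 by 10011:
  pos 0: 10101 XOR 10011 = 00110
  pos 2: 11001 XOR 10011 = 01010
  pos 3: 10101 XOR 10011 = 00110
  pos 5: 11010 XOR 10011 = 01001
  pos 6: 10011 XOR 10011 = 00000
Remainder = 0000 (zero — the frame passes the CRC check).

0000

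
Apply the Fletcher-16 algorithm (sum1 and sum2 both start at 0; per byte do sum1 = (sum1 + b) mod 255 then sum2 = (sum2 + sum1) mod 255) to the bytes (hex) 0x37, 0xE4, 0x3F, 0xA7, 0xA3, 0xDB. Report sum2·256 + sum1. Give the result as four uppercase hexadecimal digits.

Running sums (mod 255):
  after byte 0 (0x37): sum1=55, sum2=55
  after byte 1 (0xE4): sum1=28, sum2=83
  after byte 2 (0x3F): sum1=91, sum2=174
  after byte 3 (0xA7): sum1=3, sum2=177
  after byte 4 (0xA3): sum1=166, sum2=88
  after byte 5 (0xDB): sum1=130, sum2=218
Checksum = sum2·256 + sum1 = 218·256 + 130 = 55938 = 0xDA82.

DA82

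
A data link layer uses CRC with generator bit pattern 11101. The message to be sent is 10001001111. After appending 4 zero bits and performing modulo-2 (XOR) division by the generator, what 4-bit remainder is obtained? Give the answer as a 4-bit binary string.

Append 4 zeros: 100010011110000. Divide by 11101 (XOR where the leading bit is 1):
  pos 0: 10001 XOR 11101 = 01100
  pos 1: 11000 XOR 11101 = 00101
  pos 3: 10101 XOR 11101 = 01000
  pos 4: 10001 XOR 11101 = 01100
  pos 5: 11001 XOR 11101 = 00100
  pos 7: 10010 XOR 11101 = 01111
  pos 8: 11110 XOR 11101 = 00011
Remainder (last 4 bits) = 1100. This is the CRC / FCS.

1100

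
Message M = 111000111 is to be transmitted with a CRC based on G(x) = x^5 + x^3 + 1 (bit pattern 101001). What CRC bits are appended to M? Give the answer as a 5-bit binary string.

10010

Append 5 zeros: 11100011100000. Divide by 101001 (XOR where the leading bit is 1):
  pos 0: 111000 XOR 101001 = 010001
  pos 1: 100011 XOR 101001 = 001010
  pos 3: 101011 XOR 101001 = 000010
  pos 7: 100000 XOR 101001 = 001001
Remainder (last 5 bits) = 10010. This is the CRC / FCS.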